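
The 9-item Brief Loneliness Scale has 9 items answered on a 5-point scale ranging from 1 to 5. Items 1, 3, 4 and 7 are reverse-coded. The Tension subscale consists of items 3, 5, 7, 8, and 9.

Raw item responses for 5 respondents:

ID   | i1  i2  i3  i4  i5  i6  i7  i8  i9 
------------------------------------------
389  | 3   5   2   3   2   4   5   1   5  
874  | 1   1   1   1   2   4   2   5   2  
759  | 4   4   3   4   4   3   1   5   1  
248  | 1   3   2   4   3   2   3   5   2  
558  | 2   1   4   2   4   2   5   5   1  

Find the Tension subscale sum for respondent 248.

Respondent 248 raw: 1, 3, 2, 4, 3, 2, 3, 5, 2.
Tension items: 3, 5, 7, 8, 9.
Reverse-coded (reversed = (1+5) − raw = 6 − raw):
  item 3: 6 − 2 = 4
  item 5: 3
  item 7: 6 − 3 = 3
  item 8: 5
  item 9: 2
Sum = 4 + 3 + 3 + 5 + 2 = 17

17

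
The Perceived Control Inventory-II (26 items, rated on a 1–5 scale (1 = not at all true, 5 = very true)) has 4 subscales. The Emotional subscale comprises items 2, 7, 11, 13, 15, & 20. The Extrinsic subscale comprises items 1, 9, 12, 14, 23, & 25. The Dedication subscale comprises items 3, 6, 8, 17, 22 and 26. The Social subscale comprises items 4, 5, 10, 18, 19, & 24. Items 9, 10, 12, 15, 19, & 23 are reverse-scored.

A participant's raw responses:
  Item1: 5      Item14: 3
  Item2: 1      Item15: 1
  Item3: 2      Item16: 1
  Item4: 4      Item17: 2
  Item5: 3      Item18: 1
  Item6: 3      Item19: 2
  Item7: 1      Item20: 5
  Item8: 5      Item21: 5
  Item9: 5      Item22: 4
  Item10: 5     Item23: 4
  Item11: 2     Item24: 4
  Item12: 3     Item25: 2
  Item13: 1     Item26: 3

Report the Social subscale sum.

Social items: 4, 5, 10, 18, 19, 24.
Of these, items 10 & 19 are reverse-scored; reversed = (1+5) − raw = 6 − raw.
  item 4: 4
  item 5: 3
  item 10: 6 − 5 = 1
  item 18: 1
  item 19: 6 − 2 = 4
  item 24: 4
Sum = 4 + 3 + 1 + 1 + 4 + 4 = 17

17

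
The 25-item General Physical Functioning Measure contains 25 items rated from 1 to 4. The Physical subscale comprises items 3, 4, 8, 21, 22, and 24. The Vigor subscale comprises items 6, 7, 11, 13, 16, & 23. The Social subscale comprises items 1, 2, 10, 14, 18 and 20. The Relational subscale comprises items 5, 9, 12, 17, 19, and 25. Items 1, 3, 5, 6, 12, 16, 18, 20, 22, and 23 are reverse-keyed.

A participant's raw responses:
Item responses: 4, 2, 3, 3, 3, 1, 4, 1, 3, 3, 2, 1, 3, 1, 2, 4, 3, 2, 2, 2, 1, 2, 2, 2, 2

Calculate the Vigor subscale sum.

Vigor items: 6, 7, 11, 13, 16, 23.
Of these, items 6, 16, & 23 are reverse-keyed; reverse-coded value = 5 − response.
  item 6: 5 − 1 = 4
  item 7: 4
  item 11: 2
  item 13: 3
  item 16: 5 − 4 = 1
  item 23: 5 − 2 = 3
Sum = 4 + 4 + 2 + 3 + 1 + 3 = 17

17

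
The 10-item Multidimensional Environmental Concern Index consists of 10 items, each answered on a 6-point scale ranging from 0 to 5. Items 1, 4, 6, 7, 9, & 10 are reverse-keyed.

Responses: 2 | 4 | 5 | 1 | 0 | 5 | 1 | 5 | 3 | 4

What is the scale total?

28

Reversing items 1, 4, 6, 7, 9, and 10 with 5 − raw:
Total = (5−2) + 4 + 5 + (5−1) + 0 + (5−5) + (5−1) + 5 + (5−3) + (5−4)
      = 3 + 4 + 5 + 4 + 0 + 0 + 4 + 5 + 2 + 1 = 28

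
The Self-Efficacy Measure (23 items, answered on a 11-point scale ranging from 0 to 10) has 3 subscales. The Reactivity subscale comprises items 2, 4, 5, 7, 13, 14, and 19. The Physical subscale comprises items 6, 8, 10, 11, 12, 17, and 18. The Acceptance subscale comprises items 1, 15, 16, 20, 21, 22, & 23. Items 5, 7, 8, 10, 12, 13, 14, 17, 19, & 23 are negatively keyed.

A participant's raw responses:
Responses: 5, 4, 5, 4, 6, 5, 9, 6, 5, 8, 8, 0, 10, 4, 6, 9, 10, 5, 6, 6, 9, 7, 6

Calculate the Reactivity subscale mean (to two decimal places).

Reactivity items: 2, 4, 5, 7, 13, 14, 19.
Of these, items 5, 7, 13, 14, & 19 are negatively keyed; reverse-coded value = 10 − response.
  item 2: 4
  item 4: 4
  item 5: 10 − 6 = 4
  item 7: 10 − 9 = 1
  item 13: 10 − 10 = 0
  item 14: 10 − 4 = 6
  item 19: 10 − 6 = 4
Sum = 4 + 4 + 4 + 1 + 0 + 6 + 4 = 23
Mean = 23 / 7 = 3.29

3.29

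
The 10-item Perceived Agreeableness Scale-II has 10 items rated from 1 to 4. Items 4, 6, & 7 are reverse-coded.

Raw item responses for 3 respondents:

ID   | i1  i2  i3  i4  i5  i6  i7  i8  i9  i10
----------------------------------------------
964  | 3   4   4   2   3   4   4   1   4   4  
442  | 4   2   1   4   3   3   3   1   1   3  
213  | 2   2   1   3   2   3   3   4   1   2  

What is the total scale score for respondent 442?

Respondent 442 raw: 4, 2, 1, 4, 3, 3, 3, 1, 1, 3.
Reverse-coded (reversed = (1+4) − raw = 5 − raw):
  item 1: 4
  item 2: 2
  item 3: 1
  item 4: 5 − 4 = 1
  item 5: 3
  item 6: 5 − 3 = 2
  item 7: 5 − 3 = 2
  item 8: 1
  item 9: 1
  item 10: 3
Sum = 4 + 2 + 1 + 1 + 3 + 2 + 2 + 1 + 1 + 3 = 20

20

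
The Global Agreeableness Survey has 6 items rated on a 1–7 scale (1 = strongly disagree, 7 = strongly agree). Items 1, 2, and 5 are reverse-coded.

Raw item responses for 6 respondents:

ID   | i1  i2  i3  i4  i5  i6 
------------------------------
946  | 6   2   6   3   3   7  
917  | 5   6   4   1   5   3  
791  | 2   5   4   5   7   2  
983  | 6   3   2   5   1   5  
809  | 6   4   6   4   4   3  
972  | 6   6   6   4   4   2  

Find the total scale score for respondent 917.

16

Respondent 917 raw: 5, 6, 4, 1, 5, 3.
Reverse-coded (reversed = (1+7) − raw = 8 − raw):
  item 1: 8 − 5 = 3
  item 2: 8 − 6 = 2
  item 3: 4
  item 4: 1
  item 5: 8 − 5 = 3
  item 6: 3
Sum = 3 + 2 + 4 + 1 + 3 + 3 = 16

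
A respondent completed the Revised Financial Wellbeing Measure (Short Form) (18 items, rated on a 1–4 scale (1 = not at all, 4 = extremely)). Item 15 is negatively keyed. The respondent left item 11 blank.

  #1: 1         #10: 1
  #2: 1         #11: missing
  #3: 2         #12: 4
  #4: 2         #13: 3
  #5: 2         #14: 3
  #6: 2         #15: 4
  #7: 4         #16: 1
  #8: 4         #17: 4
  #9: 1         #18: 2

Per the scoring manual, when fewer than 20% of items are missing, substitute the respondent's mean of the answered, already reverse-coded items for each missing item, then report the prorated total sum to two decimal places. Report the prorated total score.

40.24

Reverse-coded (reverse-coded value = 5 − response):
  item 15: 5 − 4 = 1
Completed scored items (17 of 18): 1, 1, 2, 2, 2, 2, 4, 4, 1, 1, 4, 3, 3, 1, 1, 4, 2; sum = 38.
Person mean = 38 / 17 ≈ 2.2353
Prorated total = (38 / 17) × 18 = 40.24 (to 2 dp)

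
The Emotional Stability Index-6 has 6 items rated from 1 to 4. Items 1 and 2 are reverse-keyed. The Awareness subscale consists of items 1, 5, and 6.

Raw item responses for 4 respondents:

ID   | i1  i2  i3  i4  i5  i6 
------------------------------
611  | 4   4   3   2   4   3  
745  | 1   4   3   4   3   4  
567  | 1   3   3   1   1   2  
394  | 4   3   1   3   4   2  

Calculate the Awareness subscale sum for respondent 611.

Respondent 611 raw: 4, 4, 3, 2, 4, 3.
Awareness items: 1, 5, 6.
Reverse-coded (on a 1–4 scale, reversed = 5 − raw):
  item 1: 5 − 4 = 1
  item 5: 4
  item 6: 3
Sum = 1 + 4 + 3 = 8

8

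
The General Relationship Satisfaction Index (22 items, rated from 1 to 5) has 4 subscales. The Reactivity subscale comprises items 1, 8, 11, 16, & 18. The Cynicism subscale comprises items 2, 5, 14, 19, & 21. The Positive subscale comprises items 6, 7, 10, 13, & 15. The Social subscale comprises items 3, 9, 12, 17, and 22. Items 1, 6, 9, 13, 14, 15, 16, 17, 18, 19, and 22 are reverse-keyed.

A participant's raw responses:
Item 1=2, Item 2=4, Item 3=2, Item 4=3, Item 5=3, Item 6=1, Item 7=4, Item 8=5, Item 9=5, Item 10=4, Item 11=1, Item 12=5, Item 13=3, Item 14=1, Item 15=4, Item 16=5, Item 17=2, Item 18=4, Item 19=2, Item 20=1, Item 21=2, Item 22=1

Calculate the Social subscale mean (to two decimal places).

Social items: 3, 9, 12, 17, 22.
Of these, items 9, 17, & 22 are reverse-keyed; reversed = (1+5) − raw = 6 − raw.
  item 3: 2
  item 9: 6 − 5 = 1
  item 12: 5
  item 17: 6 − 2 = 4
  item 22: 6 − 1 = 5
Sum = 2 + 1 + 5 + 4 + 5 = 17
Mean = 17 / 5 = 3.40

3.40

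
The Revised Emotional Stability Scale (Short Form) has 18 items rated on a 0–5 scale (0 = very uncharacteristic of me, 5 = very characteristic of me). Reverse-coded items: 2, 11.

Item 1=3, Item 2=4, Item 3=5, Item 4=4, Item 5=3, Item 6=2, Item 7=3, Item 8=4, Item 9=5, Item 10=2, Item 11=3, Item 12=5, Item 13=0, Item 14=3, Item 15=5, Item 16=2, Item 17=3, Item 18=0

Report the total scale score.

Reverse-coded items (on a 0–5 scale, reversed = 5 − raw):
  item 2: 5 − 4 = 1
  item 11: 5 − 3 = 2
Scored items: 3, 1, 5, 4, 3, 2, 3, 4, 5, 2, 2, 5, 0, 3, 5, 2, 3, 0
Total = 3 + 1 + 5 + 4 + 3 + 2 + 3 + 4 + 5 + 2 + 2 + 5 + 0 + 3 + 5 + 2 + 3 + 0 = 52

52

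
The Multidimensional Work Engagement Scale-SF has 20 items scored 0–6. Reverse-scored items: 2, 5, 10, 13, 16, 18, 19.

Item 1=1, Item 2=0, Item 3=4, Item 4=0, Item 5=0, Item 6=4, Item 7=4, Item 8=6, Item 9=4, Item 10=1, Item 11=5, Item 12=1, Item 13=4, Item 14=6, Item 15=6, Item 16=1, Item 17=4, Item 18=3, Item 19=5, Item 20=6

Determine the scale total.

Raw sum = 65. Reverse-scored items: 2, 5, 10, 13, 16, 18, 19; their raw sum = 14.
Each reversal replaces raw with 6 − raw, changing the total by 6 − 2·raw per item.
Total = 65 + 7·6 − 2·14 = 65 + 42 − 28 = 79

79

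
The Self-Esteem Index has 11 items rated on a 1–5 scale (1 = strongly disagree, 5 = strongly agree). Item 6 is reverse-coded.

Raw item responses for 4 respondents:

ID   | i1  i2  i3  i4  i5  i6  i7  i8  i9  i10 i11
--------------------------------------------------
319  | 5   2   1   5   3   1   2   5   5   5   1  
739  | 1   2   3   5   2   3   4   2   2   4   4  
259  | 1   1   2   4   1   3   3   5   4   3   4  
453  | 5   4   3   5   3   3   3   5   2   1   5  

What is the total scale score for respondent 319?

Respondent 319 raw: 5, 2, 1, 5, 3, 1, 2, 5, 5, 5, 1.
Reverse-coded (reversed = (1+5) − raw = 6 − raw):
  item 1: 5
  item 2: 2
  item 3: 1
  item 4: 5
  item 5: 3
  item 6: 6 − 1 = 5
  item 7: 2
  item 8: 5
  item 9: 5
  item 10: 5
  item 11: 1
Sum = 5 + 2 + 1 + 5 + 3 + 5 + 2 + 5 + 5 + 5 + 1 = 39

39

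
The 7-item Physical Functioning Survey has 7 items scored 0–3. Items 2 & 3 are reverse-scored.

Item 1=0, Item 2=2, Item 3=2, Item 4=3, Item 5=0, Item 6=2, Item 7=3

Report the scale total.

Apply reverse scoring (reverse-coded value = 3 − response):
  item 2: 3 − 2 = 1
  item 3: 3 − 2 = 1
Scored items: 0, 1, 1, 3, 0, 2, 3
Total = 0 + 1 + 1 + 3 + 0 + 2 + 3 = 10

10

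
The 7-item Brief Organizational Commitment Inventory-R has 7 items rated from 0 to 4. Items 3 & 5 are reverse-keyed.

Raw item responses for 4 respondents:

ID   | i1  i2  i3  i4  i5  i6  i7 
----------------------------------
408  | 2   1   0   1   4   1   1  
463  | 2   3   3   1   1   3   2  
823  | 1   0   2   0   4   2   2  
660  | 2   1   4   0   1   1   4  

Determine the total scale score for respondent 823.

Respondent 823 raw: 1, 0, 2, 0, 4, 2, 2.
Reverse-coded (reversed = (0+4) − raw = 4 − raw):
  item 1: 1
  item 2: 0
  item 3: 4 − 2 = 2
  item 4: 0
  item 5: 4 − 4 = 0
  item 6: 2
  item 7: 2
Sum = 1 + 0 + 2 + 0 + 0 + 2 + 2 = 7

7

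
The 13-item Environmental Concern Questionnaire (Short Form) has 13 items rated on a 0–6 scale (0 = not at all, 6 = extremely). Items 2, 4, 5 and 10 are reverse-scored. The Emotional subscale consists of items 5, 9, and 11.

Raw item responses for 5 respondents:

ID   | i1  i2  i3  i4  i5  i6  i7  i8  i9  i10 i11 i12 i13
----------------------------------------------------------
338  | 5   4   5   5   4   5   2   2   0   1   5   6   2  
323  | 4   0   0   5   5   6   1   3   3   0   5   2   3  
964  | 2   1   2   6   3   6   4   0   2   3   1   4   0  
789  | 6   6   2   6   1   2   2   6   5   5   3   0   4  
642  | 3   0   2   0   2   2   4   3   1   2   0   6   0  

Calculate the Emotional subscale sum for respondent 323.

9

Respondent 323 raw: 4, 0, 0, 5, 5, 6, 1, 3, 3, 0, 5, 2, 3.
Emotional items: 5, 9, 11.
Reverse-coded (reverse-coded value = 6 − response):
  item 5: 6 − 5 = 1
  item 9: 3
  item 11: 5
Sum = 1 + 3 + 5 = 9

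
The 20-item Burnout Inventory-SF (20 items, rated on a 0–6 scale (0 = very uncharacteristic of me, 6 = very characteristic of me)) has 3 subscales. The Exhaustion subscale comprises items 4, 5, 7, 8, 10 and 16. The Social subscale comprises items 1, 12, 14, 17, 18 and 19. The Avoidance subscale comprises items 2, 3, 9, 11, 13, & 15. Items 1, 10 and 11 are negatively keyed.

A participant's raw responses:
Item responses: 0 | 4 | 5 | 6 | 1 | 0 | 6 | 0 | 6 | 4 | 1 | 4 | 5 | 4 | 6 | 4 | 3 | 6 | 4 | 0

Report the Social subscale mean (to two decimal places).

4.50

Social items: 1, 12, 14, 17, 18, 19.
Of these, item 1 is negatively keyed; reversed = (0+6) − raw = 6 − raw.
  item 1: 6 − 0 = 6
  item 12: 4
  item 14: 4
  item 17: 3
  item 18: 6
  item 19: 4
Sum = 6 + 4 + 4 + 3 + 6 + 4 = 27
Mean = 27 / 6 = 4.50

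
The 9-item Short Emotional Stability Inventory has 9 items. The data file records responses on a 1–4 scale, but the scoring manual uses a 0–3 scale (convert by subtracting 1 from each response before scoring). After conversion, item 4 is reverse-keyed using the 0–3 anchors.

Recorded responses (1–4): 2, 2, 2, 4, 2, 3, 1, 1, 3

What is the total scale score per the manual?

8

Convert to 0–3: 1, 1, 1, 3, 1, 2, 0, 0, 2
Reverse-coded (on a 0–3 scale, reversed = 3 − raw):
  item 4: 3 − 3 = 0
Scored: 1, 1, 1, 0, 1, 2, 0, 0, 2
Total = 8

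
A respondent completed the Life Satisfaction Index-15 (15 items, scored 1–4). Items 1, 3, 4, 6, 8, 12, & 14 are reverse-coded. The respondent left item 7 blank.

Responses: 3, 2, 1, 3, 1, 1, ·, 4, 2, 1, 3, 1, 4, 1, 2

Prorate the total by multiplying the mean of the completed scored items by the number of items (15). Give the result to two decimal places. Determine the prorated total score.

38.57

Reverse-coded (reverse-coded value = 5 − response):
  item 1: 5 − 3 = 2
  item 3: 5 − 1 = 4
  item 4: 5 − 3 = 2
  item 6: 5 − 1 = 4
  item 8: 5 − 4 = 1
  item 12: 5 − 1 = 4
  item 14: 5 − 1 = 4
Completed scored items (14 of 15): 2, 2, 4, 2, 1, 4, 1, 2, 1, 3, 4, 4, 4, 2; sum = 36.
Person mean = 36 / 14 ≈ 2.5714
Prorated total = (36 / 14) × 15 = 38.57 (to 2 dp)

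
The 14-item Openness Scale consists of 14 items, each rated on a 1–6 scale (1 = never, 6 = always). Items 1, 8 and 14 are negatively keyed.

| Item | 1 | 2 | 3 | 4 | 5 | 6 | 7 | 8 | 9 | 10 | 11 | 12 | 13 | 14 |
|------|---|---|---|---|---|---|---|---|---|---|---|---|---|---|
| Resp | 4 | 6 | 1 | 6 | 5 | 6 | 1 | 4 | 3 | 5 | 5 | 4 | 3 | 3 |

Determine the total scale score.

Negatively keyed items use 7 − raw:
  item 1: 7 − 4 = 3
  item 8: 7 − 4 = 3
  item 14: 7 − 3 = 4
After reverse-coding: 3, 6, 1, 6, 5, 6, 1, 3, 3, 5, 5, 4, 3, 4
Total = 3 + 6 + 1 + 6 + 5 + 6 + 1 + 3 + 3 + 5 + 5 + 4 + 3 + 4 = 55

55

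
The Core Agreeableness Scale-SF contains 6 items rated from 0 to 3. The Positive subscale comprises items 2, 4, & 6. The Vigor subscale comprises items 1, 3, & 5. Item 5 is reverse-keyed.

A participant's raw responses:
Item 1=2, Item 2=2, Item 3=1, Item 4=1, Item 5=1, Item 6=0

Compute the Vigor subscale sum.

5

Vigor items: 1, 3, 5.
Of these, item 5 is reverse-keyed; reverse-coded value = 3 − response.
  item 1: 2
  item 3: 1
  item 5: 3 − 1 = 2
Sum = 2 + 1 + 2 = 5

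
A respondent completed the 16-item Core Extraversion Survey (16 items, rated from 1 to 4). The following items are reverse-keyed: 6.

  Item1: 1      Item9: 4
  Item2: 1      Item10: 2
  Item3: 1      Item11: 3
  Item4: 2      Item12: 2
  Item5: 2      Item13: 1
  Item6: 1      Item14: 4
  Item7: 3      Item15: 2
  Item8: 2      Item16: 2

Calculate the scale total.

36

Reversing item 6 with 5 − raw:
Total = 1 + 1 + 1 + 2 + 2 + (5−1) + 3 + 2 + 4 + 2 + 3 + 2 + 1 + 4 + 2 + 2
      = 1 + 1 + 1 + 2 + 2 + 4 + 3 + 2 + 4 + 2 + 3 + 2 + 1 + 4 + 2 + 2 = 36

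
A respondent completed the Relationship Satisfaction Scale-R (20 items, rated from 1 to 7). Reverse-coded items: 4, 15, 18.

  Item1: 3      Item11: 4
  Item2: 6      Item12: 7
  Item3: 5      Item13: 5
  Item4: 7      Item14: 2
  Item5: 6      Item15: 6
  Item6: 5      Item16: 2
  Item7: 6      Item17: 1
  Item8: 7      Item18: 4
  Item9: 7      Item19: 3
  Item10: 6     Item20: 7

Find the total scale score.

Reversing items 4, 15, and 18 with 8 − raw:
Total = 3 + 6 + 5 + (8−7) + 6 + 5 + 6 + 7 + 7 + 6 + 4 + 7 + 5 + 2 + (8−6) + 2 + 1 + (8−4) + 3 + 7
      = 3 + 6 + 5 + 1 + 6 + 5 + 6 + 7 + 7 + 6 + 4 + 7 + 5 + 2 + 2 + 2 + 1 + 4 + 3 + 7 = 89

89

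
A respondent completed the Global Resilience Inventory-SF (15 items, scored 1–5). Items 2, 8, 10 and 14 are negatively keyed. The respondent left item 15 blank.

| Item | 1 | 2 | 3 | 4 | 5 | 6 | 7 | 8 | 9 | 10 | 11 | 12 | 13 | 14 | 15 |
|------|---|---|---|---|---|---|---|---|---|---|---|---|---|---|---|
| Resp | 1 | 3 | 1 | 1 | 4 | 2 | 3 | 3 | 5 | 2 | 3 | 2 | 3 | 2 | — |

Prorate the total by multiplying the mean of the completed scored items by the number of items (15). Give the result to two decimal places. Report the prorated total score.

Reverse-coded (reversed = (1+5) − raw = 6 − raw):
  item 2: 6 − 3 = 3
  item 8: 6 − 3 = 3
  item 10: 6 − 2 = 4
  item 14: 6 − 2 = 4
Completed scored items (14 of 15): 1, 3, 1, 1, 4, 2, 3, 3, 5, 4, 3, 2, 3, 4; sum = 39.
Person mean = 39 / 14 ≈ 2.7857
Prorated total = (39 / 14) × 15 = 41.79 (to 2 dp)

41.79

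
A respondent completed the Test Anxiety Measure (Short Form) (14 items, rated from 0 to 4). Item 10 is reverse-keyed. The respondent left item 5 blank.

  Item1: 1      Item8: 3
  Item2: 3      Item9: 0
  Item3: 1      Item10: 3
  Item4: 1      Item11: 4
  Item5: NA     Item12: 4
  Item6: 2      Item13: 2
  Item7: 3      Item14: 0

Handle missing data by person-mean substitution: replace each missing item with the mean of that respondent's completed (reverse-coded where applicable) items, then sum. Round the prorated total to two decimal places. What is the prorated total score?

Reverse-coded (on a 0–4 scale, reversed = 4 − raw):
  item 10: 4 − 3 = 1
Completed scored items (13 of 14): 1, 3, 1, 1, 2, 3, 3, 0, 1, 4, 4, 2, 0; sum = 25.
Person mean = 25 / 13 ≈ 1.9231
Prorated total = (25 / 13) × 14 = 26.92 (to 2 dp)

26.92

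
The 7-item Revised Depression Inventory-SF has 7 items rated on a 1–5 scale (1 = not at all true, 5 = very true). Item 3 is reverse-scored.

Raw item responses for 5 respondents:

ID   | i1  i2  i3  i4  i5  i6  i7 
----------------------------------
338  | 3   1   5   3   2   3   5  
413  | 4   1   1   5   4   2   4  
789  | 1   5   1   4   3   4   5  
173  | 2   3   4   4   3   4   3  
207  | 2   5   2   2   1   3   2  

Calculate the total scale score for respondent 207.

19

Respondent 207 raw: 2, 5, 2, 2, 1, 3, 2.
Reverse-coded (reverse-coded value = 6 − response):
  item 1: 2
  item 2: 5
  item 3: 6 − 2 = 4
  item 4: 2
  item 5: 1
  item 6: 3
  item 7: 2
Sum = 2 + 5 + 4 + 2 + 1 + 3 + 2 = 19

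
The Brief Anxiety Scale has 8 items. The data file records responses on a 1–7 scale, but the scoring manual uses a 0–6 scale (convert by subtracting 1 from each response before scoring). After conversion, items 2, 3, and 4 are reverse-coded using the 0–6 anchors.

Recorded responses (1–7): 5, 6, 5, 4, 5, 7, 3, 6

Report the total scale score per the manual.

Convert to 0–6: 4, 5, 4, 3, 4, 6, 2, 5
Reverse-coded (reverse-coded value = 6 − response):
  item 2: 6 − 5 = 1
  item 3: 6 − 4 = 2
  item 4: 6 − 3 = 3
Scored: 4, 1, 2, 3, 4, 6, 2, 5
Total = 27

27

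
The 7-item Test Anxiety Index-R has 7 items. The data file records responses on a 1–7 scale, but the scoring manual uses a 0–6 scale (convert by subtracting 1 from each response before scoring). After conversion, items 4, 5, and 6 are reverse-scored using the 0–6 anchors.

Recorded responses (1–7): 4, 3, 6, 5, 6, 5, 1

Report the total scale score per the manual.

Convert to 0–6: 3, 2, 5, 4, 5, 4, 0
Reverse-coded (on a 0–6 scale, reversed = 6 − raw):
  item 4: 6 − 4 = 2
  item 5: 6 − 5 = 1
  item 6: 6 − 4 = 2
Scored: 3, 2, 5, 2, 1, 2, 0
Total = 15

15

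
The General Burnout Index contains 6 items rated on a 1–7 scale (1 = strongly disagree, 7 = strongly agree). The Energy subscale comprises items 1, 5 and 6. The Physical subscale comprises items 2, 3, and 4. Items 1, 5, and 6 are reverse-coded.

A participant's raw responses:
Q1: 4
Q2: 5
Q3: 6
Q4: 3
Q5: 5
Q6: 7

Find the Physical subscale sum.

14

Physical items: 2, 3, 4.
  item 2: 5
  item 3: 6
  item 4: 3
Sum = 5 + 6 + 3 = 14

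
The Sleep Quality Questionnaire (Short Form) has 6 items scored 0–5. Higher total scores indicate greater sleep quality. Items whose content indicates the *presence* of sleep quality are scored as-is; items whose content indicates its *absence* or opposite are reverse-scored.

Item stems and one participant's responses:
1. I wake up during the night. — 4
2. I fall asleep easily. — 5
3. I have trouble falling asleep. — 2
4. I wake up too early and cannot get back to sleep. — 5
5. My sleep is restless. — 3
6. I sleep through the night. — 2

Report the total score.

Items 1, 3, 4, 5 describe the absence/opposite of sleep quality → reverse-score.
reverse-coded value = 5 − response.
  item 1: 5 − 4 = 1
  item 2: 5
  item 3: 5 − 2 = 3
  item 4: 5 − 5 = 0
  item 5: 5 − 3 = 2
  item 6: 2
Total = 1 + 5 + 3 + 0 + 2 + 2 = 13

13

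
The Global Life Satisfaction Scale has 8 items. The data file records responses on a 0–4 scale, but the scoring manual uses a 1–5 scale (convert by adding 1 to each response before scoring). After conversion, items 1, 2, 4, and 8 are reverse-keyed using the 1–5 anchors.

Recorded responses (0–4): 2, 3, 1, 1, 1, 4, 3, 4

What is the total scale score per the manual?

Convert to 1–5: 3, 4, 2, 2, 2, 5, 4, 5
Reverse-coded (reverse-coded value = 6 − response):
  item 1: 6 − 3 = 3
  item 2: 6 − 4 = 2
  item 4: 6 − 2 = 4
  item 8: 6 − 5 = 1
Scored: 3, 2, 2, 4, 2, 5, 4, 1
Total = 23

23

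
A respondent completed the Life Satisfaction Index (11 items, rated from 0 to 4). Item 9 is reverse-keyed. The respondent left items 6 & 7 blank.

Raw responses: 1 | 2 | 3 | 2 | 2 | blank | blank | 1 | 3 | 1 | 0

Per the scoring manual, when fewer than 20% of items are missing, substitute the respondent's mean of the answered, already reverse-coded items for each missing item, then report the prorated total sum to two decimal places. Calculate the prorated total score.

Reverse-coded (reverse-coded value = 4 − response):
  item 9: 4 − 3 = 1
Completed scored items (9 of 11): 1, 2, 3, 2, 2, 1, 1, 1, 0; sum = 13.
Person mean = 13 / 9 ≈ 1.4444
Prorated total = (13 / 9) × 11 = 15.89 (to 2 dp)

15.89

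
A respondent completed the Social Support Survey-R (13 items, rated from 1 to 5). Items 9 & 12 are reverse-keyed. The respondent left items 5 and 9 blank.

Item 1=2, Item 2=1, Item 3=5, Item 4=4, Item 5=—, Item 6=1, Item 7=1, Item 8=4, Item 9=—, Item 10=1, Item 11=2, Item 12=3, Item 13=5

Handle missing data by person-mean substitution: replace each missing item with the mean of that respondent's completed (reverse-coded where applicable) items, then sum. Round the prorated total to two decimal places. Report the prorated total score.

Reverse-coded (reversed = (1+5) − raw = 6 − raw):
  item 12: 6 − 3 = 3
Completed scored items (11 of 13): 2, 1, 5, 4, 1, 1, 4, 1, 2, 3, 5; sum = 29.
Person mean = 29 / 11 ≈ 2.6364
Prorated total = (29 / 11) × 13 = 34.27 (to 2 dp)

34.27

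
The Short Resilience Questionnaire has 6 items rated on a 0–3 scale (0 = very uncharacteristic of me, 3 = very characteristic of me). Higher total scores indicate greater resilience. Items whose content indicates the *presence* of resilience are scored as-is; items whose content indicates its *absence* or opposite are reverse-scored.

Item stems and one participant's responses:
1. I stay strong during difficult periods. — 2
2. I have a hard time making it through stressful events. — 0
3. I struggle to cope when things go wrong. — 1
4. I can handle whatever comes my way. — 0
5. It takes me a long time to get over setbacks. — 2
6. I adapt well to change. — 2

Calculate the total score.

10

Items 2, 3, 5 describe the absence/opposite of resilience → reverse-score.
reverse-coded value = 3 − response.
  item 1: 2
  item 2: 3 − 0 = 3
  item 3: 3 − 1 = 2
  item 4: 0
  item 5: 3 − 2 = 1
  item 6: 2
Total = 2 + 3 + 2 + 0 + 1 + 2 = 10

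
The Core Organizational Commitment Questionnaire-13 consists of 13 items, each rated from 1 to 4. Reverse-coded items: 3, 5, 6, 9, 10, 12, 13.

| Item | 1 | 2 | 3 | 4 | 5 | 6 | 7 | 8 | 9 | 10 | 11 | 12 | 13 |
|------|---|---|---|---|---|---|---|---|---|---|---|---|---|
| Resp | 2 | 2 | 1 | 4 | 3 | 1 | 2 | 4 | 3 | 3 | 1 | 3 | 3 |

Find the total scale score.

Reverse-coded items use 5 − raw:
  item 3: 5 − 1 = 4
  item 5: 5 − 3 = 2
  item 6: 5 − 1 = 4
  item 9: 5 − 3 = 2
  item 10: 5 − 3 = 2
  item 12: 5 − 3 = 2
  item 13: 5 − 3 = 2
Scored responses: 2, 2, 4, 4, 2, 4, 2, 4, 2, 2, 1, 2, 2
Total = 2 + 2 + 4 + 4 + 2 + 4 + 2 + 4 + 2 + 2 + 1 + 2 + 2 = 33

33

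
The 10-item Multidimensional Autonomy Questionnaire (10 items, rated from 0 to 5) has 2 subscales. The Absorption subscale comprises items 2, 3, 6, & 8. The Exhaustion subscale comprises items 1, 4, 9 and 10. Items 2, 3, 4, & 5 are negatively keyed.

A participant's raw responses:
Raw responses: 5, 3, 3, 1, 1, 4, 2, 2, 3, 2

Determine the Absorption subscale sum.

10

Absorption items: 2, 3, 6, 8.
Of these, items 2 and 3 are negatively keyed; reverse-coded value = 5 − response.
  item 2: 5 − 3 = 2
  item 3: 5 − 3 = 2
  item 6: 4
  item 8: 2
Sum = 2 + 2 + 4 + 2 = 10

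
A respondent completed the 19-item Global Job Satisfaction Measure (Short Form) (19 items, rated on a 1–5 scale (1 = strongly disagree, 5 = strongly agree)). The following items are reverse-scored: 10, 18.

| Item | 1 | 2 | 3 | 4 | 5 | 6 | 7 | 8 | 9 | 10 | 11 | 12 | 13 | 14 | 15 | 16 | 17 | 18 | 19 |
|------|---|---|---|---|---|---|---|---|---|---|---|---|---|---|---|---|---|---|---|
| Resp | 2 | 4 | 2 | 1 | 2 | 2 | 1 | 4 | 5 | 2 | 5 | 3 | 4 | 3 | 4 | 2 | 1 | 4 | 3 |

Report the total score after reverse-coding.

54

Raw sum = 54. Reverse-scored items: 10, 18; their raw sum = 6.
Each reversal replaces raw with 6 − raw, changing the total by 6 − 2·raw per item.
Total = 54 + 2·6 − 2·6 = 54 + 12 − 12 = 54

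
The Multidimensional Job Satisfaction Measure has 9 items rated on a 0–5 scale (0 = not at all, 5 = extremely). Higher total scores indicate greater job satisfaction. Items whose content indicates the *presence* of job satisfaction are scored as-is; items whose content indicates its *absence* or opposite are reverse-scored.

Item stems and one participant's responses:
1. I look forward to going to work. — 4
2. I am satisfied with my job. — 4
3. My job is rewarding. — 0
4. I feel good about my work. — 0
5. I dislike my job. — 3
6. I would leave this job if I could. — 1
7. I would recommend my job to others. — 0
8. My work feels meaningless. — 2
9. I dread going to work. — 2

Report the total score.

Items 5, 6, 8, 9 describe the absence/opposite of job satisfaction → reverse-score.
on a 0–5 scale, reversed = 5 − raw.
  item 1: 4
  item 2: 4
  item 3: 0
  item 4: 0
  item 5: 5 − 3 = 2
  item 6: 5 − 1 = 4
  item 7: 0
  item 8: 5 − 2 = 3
  item 9: 5 − 2 = 3
Total = 4 + 4 + 0 + 0 + 2 + 4 + 0 + 3 + 3 = 20

20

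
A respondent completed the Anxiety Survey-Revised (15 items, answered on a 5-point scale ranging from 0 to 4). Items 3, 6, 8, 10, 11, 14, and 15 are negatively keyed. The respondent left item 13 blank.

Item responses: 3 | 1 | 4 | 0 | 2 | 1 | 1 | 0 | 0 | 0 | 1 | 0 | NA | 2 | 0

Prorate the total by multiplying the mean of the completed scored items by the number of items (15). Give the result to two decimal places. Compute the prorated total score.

28.93

Reverse-coded (reverse-coded value = 4 − response):
  item 3: 4 − 4 = 0
  item 6: 4 − 1 = 3
  item 8: 4 − 0 = 4
  item 10: 4 − 0 = 4
  item 11: 4 − 1 = 3
  item 14: 4 − 2 = 2
  item 15: 4 − 0 = 4
Completed scored items (14 of 15): 3, 1, 0, 0, 2, 3, 1, 4, 0, 4, 3, 0, 2, 4; sum = 27.
Person mean = 27 / 14 ≈ 1.9286
Prorated total = (27 / 14) × 15 = 28.93 (to 2 dp)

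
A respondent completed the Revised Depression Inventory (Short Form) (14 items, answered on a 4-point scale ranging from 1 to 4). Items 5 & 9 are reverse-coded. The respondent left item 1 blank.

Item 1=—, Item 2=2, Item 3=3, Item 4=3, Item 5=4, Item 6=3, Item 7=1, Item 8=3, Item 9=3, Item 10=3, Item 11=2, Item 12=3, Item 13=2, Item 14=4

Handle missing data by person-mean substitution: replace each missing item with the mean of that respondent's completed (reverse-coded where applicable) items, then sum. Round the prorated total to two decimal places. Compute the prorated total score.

Reverse-coded (reversed = (1+4) − raw = 5 − raw):
  item 5: 5 − 4 = 1
  item 9: 5 − 3 = 2
Completed scored items (13 of 14): 2, 3, 3, 1, 3, 1, 3, 2, 3, 2, 3, 2, 4; sum = 32.
Person mean = 32 / 13 ≈ 2.4615
Prorated total = (32 / 13) × 14 = 34.46 (to 2 dp)

34.46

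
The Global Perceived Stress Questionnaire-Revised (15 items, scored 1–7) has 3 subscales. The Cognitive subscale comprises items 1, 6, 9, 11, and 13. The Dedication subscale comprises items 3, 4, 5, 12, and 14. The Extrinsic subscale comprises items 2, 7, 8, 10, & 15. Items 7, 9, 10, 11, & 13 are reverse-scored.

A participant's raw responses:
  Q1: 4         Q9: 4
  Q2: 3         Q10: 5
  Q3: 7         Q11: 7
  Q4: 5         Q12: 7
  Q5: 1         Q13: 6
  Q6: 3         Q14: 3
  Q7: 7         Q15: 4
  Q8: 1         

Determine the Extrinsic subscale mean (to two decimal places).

Extrinsic items: 2, 7, 8, 10, 15.
Of these, items 7 & 10 are reverse-scored; on a 1–7 scale, reversed = 8 − raw.
  item 2: 3
  item 7: 8 − 7 = 1
  item 8: 1
  item 10: 8 − 5 = 3
  item 15: 4
Sum = 3 + 1 + 1 + 3 + 4 = 12
Mean = 12 / 5 = 2.40

2.40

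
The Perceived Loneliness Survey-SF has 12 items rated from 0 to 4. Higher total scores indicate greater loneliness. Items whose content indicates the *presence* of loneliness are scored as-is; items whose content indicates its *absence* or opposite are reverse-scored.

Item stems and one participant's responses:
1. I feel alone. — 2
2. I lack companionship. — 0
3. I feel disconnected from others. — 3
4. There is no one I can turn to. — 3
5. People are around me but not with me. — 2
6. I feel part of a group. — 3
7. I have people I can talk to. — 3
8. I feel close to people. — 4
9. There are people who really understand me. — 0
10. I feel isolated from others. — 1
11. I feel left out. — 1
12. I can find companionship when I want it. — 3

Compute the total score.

19

Items 6, 7, 8, 9, 12 describe the absence/opposite of loneliness → reverse-score.
reverse-coded value = 4 − response.
  item 1: 2
  item 2: 0
  item 3: 3
  item 4: 3
  item 5: 2
  item 6: 4 − 3 = 1
  item 7: 4 − 3 = 1
  item 8: 4 − 4 = 0
  item 9: 4 − 0 = 4
  item 10: 1
  item 11: 1
  item 12: 4 − 3 = 1
Total = 2 + 0 + 3 + 3 + 2 + 1 + 1 + 0 + 4 + 1 + 1 + 1 = 19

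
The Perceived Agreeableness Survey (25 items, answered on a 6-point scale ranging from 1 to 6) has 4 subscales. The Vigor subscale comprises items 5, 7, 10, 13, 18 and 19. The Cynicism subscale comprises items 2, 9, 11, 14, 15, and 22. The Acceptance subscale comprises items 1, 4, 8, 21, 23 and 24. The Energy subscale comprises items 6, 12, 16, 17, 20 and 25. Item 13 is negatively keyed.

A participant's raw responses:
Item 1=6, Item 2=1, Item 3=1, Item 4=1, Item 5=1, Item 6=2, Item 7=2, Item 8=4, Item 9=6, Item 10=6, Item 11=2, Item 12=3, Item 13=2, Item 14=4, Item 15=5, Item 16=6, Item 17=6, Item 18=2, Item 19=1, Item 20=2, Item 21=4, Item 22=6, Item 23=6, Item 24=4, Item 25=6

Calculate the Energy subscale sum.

25

Energy items: 6, 12, 16, 17, 20, 25.
  item 6: 2
  item 12: 3
  item 16: 6
  item 17: 6
  item 20: 2
  item 25: 6
Sum = 2 + 3 + 6 + 6 + 2 + 6 = 25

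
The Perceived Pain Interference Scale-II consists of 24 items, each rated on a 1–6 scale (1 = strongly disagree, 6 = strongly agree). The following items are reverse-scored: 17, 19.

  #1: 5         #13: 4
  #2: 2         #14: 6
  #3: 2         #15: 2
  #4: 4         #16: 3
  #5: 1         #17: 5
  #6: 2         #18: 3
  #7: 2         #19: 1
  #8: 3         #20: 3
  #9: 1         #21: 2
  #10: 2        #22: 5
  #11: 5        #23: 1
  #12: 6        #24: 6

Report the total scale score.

Raw sum = 76. Reverse-scored items: 17, 19; their raw sum = 6.
Each reversal replaces raw with 7 − raw, changing the total by 7 − 2·raw per item.
Total = 76 + 2·7 − 2·6 = 76 + 14 − 12 = 78

78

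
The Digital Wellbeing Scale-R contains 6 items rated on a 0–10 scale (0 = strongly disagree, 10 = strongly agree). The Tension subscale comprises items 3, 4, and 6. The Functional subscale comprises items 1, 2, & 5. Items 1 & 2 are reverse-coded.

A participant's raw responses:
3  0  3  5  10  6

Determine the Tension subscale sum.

14

Tension items: 3, 4, 6.
  item 3: 3
  item 4: 5
  item 6: 6
Sum = 3 + 5 + 6 = 14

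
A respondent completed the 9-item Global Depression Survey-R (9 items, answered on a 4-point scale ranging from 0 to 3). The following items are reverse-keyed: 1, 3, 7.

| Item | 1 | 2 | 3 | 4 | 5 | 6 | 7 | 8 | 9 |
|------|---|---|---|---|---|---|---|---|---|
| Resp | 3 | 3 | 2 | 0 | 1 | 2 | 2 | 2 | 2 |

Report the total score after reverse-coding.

Reverse-coded items (on a 0–3 scale, reversed = 3 − raw):
  item 1: 3 − 3 = 0
  item 3: 3 − 2 = 1
  item 7: 3 − 2 = 1
After reverse-coding: 0, 3, 1, 0, 1, 2, 1, 2, 2
Total = 0 + 3 + 1 + 0 + 1 + 2 + 1 + 2 + 2 = 12

12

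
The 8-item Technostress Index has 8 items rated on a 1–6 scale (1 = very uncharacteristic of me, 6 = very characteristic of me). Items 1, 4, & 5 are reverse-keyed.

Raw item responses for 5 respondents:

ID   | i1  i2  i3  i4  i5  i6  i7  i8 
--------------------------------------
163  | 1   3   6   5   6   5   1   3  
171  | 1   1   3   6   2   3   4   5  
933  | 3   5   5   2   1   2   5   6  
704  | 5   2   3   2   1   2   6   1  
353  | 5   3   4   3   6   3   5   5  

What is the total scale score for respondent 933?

38

Respondent 933 raw: 3, 5, 5, 2, 1, 2, 5, 6.
Reverse-coded (reversed = (1+6) − raw = 7 − raw):
  item 1: 7 − 3 = 4
  item 2: 5
  item 3: 5
  item 4: 7 − 2 = 5
  item 5: 7 − 1 = 6
  item 6: 2
  item 7: 5
  item 8: 6
Sum = 4 + 5 + 5 + 5 + 6 + 2 + 5 + 6 = 38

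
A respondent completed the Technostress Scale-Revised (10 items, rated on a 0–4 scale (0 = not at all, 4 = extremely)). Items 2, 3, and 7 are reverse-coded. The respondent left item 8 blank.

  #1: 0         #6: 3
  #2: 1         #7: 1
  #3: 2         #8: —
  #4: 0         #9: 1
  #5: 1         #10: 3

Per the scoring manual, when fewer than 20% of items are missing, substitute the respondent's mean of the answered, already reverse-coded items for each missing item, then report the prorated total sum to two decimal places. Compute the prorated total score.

17.78

Reverse-coded (reversed = (0+4) − raw = 4 − raw):
  item 2: 4 − 1 = 3
  item 3: 4 − 2 = 2
  item 7: 4 − 1 = 3
Completed scored items (9 of 10): 0, 3, 2, 0, 1, 3, 3, 1, 3; sum = 16.
Person mean = 16 / 9 ≈ 1.7778
Prorated total = (16 / 9) × 10 = 17.78 (to 2 dp)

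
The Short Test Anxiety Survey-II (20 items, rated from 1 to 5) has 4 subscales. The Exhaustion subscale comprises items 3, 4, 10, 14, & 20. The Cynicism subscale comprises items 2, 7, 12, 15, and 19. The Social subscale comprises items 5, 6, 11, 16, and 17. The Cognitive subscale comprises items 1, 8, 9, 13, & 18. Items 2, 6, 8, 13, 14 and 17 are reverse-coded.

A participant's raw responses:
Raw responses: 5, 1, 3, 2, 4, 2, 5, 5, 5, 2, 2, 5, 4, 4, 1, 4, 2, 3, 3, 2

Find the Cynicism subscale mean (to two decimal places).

Cynicism items: 2, 7, 12, 15, 19.
Of these, item 2 is reverse-coded; reverse-coded value = 6 − response.
  item 2: 6 − 1 = 5
  item 7: 5
  item 12: 5
  item 15: 1
  item 19: 3
Sum = 5 + 5 + 5 + 1 + 3 = 19
Mean = 19 / 5 = 3.80

3.80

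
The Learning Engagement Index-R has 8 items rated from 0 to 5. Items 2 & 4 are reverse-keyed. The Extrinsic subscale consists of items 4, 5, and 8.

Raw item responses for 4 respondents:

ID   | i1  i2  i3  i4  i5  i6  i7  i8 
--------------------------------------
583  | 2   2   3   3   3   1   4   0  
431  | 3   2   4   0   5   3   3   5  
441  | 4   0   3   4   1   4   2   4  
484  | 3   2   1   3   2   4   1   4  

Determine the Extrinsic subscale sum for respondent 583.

Respondent 583 raw: 2, 2, 3, 3, 3, 1, 4, 0.
Extrinsic items: 4, 5, 8.
Reverse-coded (reverse-coded value = 5 − response):
  item 4: 5 − 3 = 2
  item 5: 3
  item 8: 0
Sum = 2 + 3 + 0 = 5

5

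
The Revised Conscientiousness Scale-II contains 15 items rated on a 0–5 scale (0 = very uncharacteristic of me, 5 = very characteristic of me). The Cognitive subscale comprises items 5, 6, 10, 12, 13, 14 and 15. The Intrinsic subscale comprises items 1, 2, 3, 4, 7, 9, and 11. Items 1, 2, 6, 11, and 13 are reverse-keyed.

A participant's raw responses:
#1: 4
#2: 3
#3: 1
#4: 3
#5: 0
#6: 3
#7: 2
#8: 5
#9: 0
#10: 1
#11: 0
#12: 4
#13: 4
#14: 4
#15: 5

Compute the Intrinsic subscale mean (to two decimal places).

2.00

Intrinsic items: 1, 2, 3, 4, 7, 9, 11.
Of these, items 1, 2 and 11 are reverse-keyed; on a 0–5 scale, reversed = 5 − raw.
  item 1: 5 − 4 = 1
  item 2: 5 − 3 = 2
  item 3: 1
  item 4: 3
  item 7: 2
  item 9: 0
  item 11: 5 − 0 = 5
Sum = 1 + 2 + 1 + 3 + 2 + 0 + 5 = 14
Mean = 14 / 7 = 2.00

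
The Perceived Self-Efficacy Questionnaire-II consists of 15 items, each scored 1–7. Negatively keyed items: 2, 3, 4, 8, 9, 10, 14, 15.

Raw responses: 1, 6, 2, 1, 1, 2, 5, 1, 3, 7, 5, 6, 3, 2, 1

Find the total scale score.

Apply reverse scoring (reverse-coded value = 8 − response):
  item 2: 8 − 6 = 2
  item 3: 8 − 2 = 6
  item 4: 8 − 1 = 7
  item 8: 8 − 1 = 7
  item 9: 8 − 3 = 5
  item 10: 8 − 7 = 1
  item 14: 8 − 2 = 6
  item 15: 8 − 1 = 7
After reverse-coding: 1, 2, 6, 7, 1, 2, 5, 7, 5, 1, 5, 6, 3, 6, 7
Total = 1 + 2 + 6 + 7 + 1 + 2 + 5 + 7 + 5 + 1 + 5 + 6 + 3 + 6 + 7 = 64

64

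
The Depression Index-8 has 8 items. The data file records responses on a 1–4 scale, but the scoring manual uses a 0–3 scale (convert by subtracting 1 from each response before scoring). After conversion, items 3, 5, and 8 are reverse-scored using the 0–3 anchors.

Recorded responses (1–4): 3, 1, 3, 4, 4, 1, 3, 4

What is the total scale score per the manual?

Convert to 0–3: 2, 0, 2, 3, 3, 0, 2, 3
Reverse-coded (reversed = (0+3) − raw = 3 − raw):
  item 3: 3 − 2 = 1
  item 5: 3 − 3 = 0
  item 8: 3 − 3 = 0
Scored: 2, 0, 1, 3, 0, 0, 2, 0
Total = 8

8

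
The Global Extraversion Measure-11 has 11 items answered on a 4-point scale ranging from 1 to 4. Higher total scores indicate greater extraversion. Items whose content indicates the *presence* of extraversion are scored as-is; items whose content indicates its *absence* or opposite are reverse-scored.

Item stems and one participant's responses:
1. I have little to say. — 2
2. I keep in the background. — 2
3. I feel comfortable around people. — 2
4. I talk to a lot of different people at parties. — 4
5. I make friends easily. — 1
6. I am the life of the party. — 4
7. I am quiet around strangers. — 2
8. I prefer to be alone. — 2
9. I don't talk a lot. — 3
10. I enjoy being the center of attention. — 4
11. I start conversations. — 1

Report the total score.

Items 1, 2, 7, 8, 9 describe the absence/opposite of extraversion → reverse-score.
on a 1–4 scale, reversed = 5 − raw.
  item 1: 5 − 2 = 3
  item 2: 5 − 2 = 3
  item 3: 2
  item 4: 4
  item 5: 1
  item 6: 4
  item 7: 5 − 2 = 3
  item 8: 5 − 2 = 3
  item 9: 5 − 3 = 2
  item 10: 4
  item 11: 1
Total = 3 + 3 + 2 + 4 + 1 + 4 + 3 + 3 + 2 + 4 + 1 = 30

30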